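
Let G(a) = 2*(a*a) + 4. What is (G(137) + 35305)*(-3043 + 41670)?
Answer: 2813861069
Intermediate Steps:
G(a) = 4 + 2*a² (G(a) = 2*a² + 4 = 4 + 2*a²)
(G(137) + 35305)*(-3043 + 41670) = ((4 + 2*137²) + 35305)*(-3043 + 41670) = ((4 + 2*18769) + 35305)*38627 = ((4 + 37538) + 35305)*38627 = (37542 + 35305)*38627 = 72847*38627 = 2813861069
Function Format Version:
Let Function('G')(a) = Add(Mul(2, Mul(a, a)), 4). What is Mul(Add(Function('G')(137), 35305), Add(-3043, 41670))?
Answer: 2813861069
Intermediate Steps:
Function('G')(a) = Add(4, Mul(2, Pow(a, 2))) (Function('G')(a) = Add(Mul(2, Pow(a, 2)), 4) = Add(4, Mul(2, Pow(a, 2))))
Mul(Add(Function('G')(137), 35305), Add(-3043, 41670)) = Mul(Add(Add(4, Mul(2, Pow(137, 2))), 35305), Add(-3043, 41670)) = Mul(Add(Add(4, Mul(2, 18769)), 35305), 38627) = Mul(Add(Add(4, 37538), 35305), 38627) = Mul(Add(37542, 35305), 38627) = Mul(72847, 38627) = 2813861069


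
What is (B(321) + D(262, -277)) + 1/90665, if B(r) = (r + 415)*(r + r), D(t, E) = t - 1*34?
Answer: 42860972101/90665 ≈ 4.7274e+5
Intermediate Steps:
D(t, E) = -34 + t (D(t, E) = t - 34 = -34 + t)
B(r) = 2*r*(415 + r) (B(r) = (415 + r)*(2*r) = 2*r*(415 + r))
(B(321) + D(262, -277)) + 1/90665 = (2*321*(415 + 321) + (-34 + 262)) + 1/90665 = (2*321*736 + 228) + 1/90665 = (472512 + 228) + 1/90665 = 472740 + 1/90665 = 42860972101/90665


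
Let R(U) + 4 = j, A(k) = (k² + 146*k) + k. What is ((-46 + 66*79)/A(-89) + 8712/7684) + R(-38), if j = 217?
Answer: 1056733067/4958101 ≈ 213.13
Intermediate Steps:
A(k) = k² + 147*k
R(U) = 213 (R(U) = -4 + 217 = 213)
((-46 + 66*79)/A(-89) + 8712/7684) + R(-38) = ((-46 + 66*79)/((-89*(147 - 89))) + 8712/7684) + 213 = ((-46 + 5214)/((-89*58)) + 8712*(1/7684)) + 213 = (5168/(-5162) + 2178/1921) + 213 = (5168*(-1/5162) + 2178/1921) + 213 = (-2584/2581 + 2178/1921) + 213 = 657554/4958101 + 213 = 1056733067/4958101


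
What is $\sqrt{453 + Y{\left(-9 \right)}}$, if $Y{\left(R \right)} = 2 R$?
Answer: $\sqrt{435} \approx 20.857$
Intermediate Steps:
$\sqrt{453 + Y{\left(-9 \right)}} = \sqrt{453 + 2 \left(-9\right)} = \sqrt{453 - 18} = \sqrt{435}$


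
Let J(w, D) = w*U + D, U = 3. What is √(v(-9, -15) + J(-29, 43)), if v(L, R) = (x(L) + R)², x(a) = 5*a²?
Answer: 2*√38014 ≈ 389.94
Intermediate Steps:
J(w, D) = D + 3*w (J(w, D) = w*3 + D = 3*w + D = D + 3*w)
v(L, R) = (R + 5*L²)² (v(L, R) = (5*L² + R)² = (R + 5*L²)²)
√(v(-9, -15) + J(-29, 43)) = √((-15 + 5*(-9)²)² + (43 + 3*(-29))) = √((-15 + 5*81)² + (43 - 87)) = √((-15 + 405)² - 44) = √(390² - 44) = √(152100 - 44) = √152056 = 2*√38014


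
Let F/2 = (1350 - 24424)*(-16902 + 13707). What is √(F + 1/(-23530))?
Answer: √81633346566150470/23530 ≈ 12143.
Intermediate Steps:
F = 147442860 (F = 2*((1350 - 24424)*(-16902 + 13707)) = 2*(-23074*(-3195)) = 2*73721430 = 147442860)
√(F + 1/(-23530)) = √(147442860 + 1/(-23530)) = √(147442860 - 1/23530) = √(3469330495799/23530) = √81633346566150470/23530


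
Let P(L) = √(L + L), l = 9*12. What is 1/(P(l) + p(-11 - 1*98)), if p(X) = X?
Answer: -109/11665 - 6*√6/11665 ≈ -0.010604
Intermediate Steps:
l = 108
P(L) = √2*√L (P(L) = √(2*L) = √2*√L)
1/(P(l) + p(-11 - 1*98)) = 1/(√2*√108 + (-11 - 1*98)) = 1/(√2*(6*√3) + (-11 - 98)) = 1/(6*√6 - 109) = 1/(-109 + 6*√6)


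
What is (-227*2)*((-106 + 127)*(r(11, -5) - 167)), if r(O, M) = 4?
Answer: 1554042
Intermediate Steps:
(-227*2)*((-106 + 127)*(r(11, -5) - 167)) = (-227*2)*((-106 + 127)*(4 - 167)) = -9534*(-163) = -454*(-3423) = 1554042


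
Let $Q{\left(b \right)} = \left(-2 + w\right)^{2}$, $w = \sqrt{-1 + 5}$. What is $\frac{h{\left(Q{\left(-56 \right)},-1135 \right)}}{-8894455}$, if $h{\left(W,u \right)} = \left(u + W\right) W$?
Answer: $0$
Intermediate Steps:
$w = 2$ ($w = \sqrt{4} = 2$)
$Q{\left(b \right)} = 0$ ($Q{\left(b \right)} = \left(-2 + 2\right)^{2} = 0^{2} = 0$)
$h{\left(W,u \right)} = W \left(W + u\right)$ ($h{\left(W,u \right)} = \left(W + u\right) W = W \left(W + u\right)$)
$\frac{h{\left(Q{\left(-56 \right)},-1135 \right)}}{-8894455} = \frac{0 \left(0 - 1135\right)}{-8894455} = 0 \left(-1135\right) \left(- \frac{1}{8894455}\right) = 0 \left(- \frac{1}{8894455}\right) = 0$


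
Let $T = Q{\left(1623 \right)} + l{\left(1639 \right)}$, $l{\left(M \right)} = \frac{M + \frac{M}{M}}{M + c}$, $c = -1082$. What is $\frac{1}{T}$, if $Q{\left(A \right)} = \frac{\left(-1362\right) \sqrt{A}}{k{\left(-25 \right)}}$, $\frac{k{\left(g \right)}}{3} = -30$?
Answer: $- \frac{68511000}{8648668290061} + \frac{352132615 \sqrt{1623}}{8648668290061} \approx 0.0016324$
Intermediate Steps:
$l{\left(M \right)} = \frac{1 + M}{-1082 + M}$ ($l{\left(M \right)} = \frac{M + \frac{M}{M}}{M - 1082} = \frac{M + 1}{-1082 + M} = \frac{1 + M}{-1082 + M}$)
$k{\left(g \right)} = -90$ ($k{\left(g \right)} = 3 \left(-30\right) = -90$)
$Q{\left(A \right)} = \frac{227 \sqrt{A}}{15}$ ($Q{\left(A \right)} = \frac{\left(-1362\right) \sqrt{A}}{-90} = - 1362 \sqrt{A} \left(- \frac{1}{90}\right) = \frac{227 \sqrt{A}}{15}$)
$T = \frac{1640}{557} + \frac{227 \sqrt{1623}}{15}$ ($T = \frac{227 \sqrt{1623}}{15} + \frac{1 + 1639}{-1082 + 1639} = \frac{227 \sqrt{1623}}{15} + \frac{1}{557} \cdot 1640 = \frac{227 \sqrt{1623}}{15} + \frac{1640}{557} = \frac{1640}{557} + \frac{227 \sqrt{1623}}{15} \approx 612.61$)
$\frac{1}{T} = \frac{1}{\frac{1640}{557} + \frac{227 \sqrt{1623}}{15}}$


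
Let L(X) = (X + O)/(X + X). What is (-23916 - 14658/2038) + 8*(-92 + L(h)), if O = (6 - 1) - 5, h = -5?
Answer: -25123641/1019 ≈ -24655.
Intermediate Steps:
O = 0 (O = 5 - 5 = 0)
L(X) = ½ (L(X) = (X + 0)/(X + X) = X/((2*X)) = X*(1/(2*X)) = ½)
(-23916 - 14658/2038) + 8*(-92 + L(h)) = (-23916 - 14658/2038) + 8*(-92 + ½) = (-23916 - 14658*1/2038) + 8*(-183/2) = (-23916 - 7329/1019) - 732 = -24377733/1019 - 732 = -25123641/1019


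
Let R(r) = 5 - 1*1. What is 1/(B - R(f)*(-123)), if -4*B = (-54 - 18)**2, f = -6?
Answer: -1/804 ≈ -0.0012438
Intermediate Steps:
R(r) = 4 (R(r) = 5 - 1 = 4)
B = -1296 (B = -(-54 - 18)**2/4 = -1/4*(-72)**2 = -1/4*5184 = -1296)
1/(B - R(f)*(-123)) = 1/(-1296 - 4*(-123)) = 1/(-1296 - 1*(-492)) = 1/(-1296 + 492) = 1/(-804) = -1/804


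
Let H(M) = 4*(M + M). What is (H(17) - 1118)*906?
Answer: -889692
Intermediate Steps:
H(M) = 8*M (H(M) = 4*(2*M) = 8*M)
(H(17) - 1118)*906 = (8*17 - 1118)*906 = (136 - 1118)*906 = -982*906 = -889692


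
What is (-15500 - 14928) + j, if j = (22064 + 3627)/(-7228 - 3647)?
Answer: -330930191/10875 ≈ -30430.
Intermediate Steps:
j = -25691/10875 (j = 25691/(-10875) = 25691*(-1/10875) = -25691/10875 ≈ -2.3624)
(-15500 - 14928) + j = (-15500 - 14928) - 25691/10875 = -30428 - 25691/10875 = -330930191/10875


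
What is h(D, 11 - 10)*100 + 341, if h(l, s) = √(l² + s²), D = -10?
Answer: 341 + 100*√101 ≈ 1346.0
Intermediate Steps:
h(D, 11 - 10)*100 + 341 = √((-10)² + (11 - 10)²)*100 + 341 = √(100 + 1²)*100 + 341 = √(100 + 1)*100 + 341 = √101*100 + 341 = 100*√101 + 341 = 341 + 100*√101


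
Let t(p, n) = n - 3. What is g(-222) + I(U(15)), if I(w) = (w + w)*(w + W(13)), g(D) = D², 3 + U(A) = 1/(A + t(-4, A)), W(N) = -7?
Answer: 35971076/729 ≈ 49343.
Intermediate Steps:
t(p, n) = -3 + n
U(A) = -3 + 1/(-3 + 2*A) (U(A) = -3 + 1/(A + (-3 + A)) = -3 + 1/(-3 + 2*A))
I(w) = 2*w*(-7 + w) (I(w) = (w + w)*(w - 7) = (2*w)*(-7 + w) = 2*w*(-7 + w))
g(-222) + I(U(15)) = (-222)² + 2*(2*(5 - 3*15)/(-3 + 2*15))*(-7 + 2*(5 - 3*15)/(-3 + 2*15)) = 49284 + 2*(2*(5 - 45)/(-3 + 30))*(-7 + 2*(5 - 45)/(-3 + 30)) = 49284 + 2*(2*(-40)/27)*(-7 + 2*(-40)/27) = 49284 + 2*(2*(1/27)*(-40))*(-7 + 2*(1/27)*(-40)) = 49284 + 2*(-80/27)*(-7 - 80/27) = 49284 + 2*(-80/27)*(-269/27) = 49284 + 43040/729 = 35971076/729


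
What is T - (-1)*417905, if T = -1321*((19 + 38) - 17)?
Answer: 365065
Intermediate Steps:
T = -52840 (T = -1321*(57 - 17) = -1321*40 = -52840)
T - (-1)*417905 = -52840 - (-1)*417905 = -52840 - 1*(-417905) = -52840 + 417905 = 365065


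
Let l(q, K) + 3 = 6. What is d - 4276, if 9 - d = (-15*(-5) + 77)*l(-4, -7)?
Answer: -4723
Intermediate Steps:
l(q, K) = 3 (l(q, K) = -3 + 6 = 3)
d = -447 (d = 9 - (-15*(-5) + 77)*3 = 9 - (75 + 77)*3 = 9 - 152*3 = 9 - 1*456 = 9 - 456 = -447)
d - 4276 = -447 - 4276 = -4723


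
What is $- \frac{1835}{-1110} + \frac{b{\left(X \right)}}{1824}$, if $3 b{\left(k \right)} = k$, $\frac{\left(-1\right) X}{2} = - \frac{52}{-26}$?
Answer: $\frac{83639}{50616} \approx 1.6524$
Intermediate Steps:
$X = -4$ ($X = - 2 \left(- \frac{52}{-26}\right) = - 2 \left(\left(-52\right) \left(- \frac{1}{26}\right)\right) = \left(-2\right) 2 = -4$)
$b{\left(k \right)} = \frac{k}{3}$
$- \frac{1835}{-1110} + \frac{b{\left(X \right)}}{1824} = - \frac{1835}{-1110} + \frac{\frac{1}{3} \left(-4\right)}{1824} = \left(-1835\right) \left(- \frac{1}{1110}\right) - \frac{1}{1368} = \frac{367}{222} - \frac{1}{1368} = \frac{83639}{50616}$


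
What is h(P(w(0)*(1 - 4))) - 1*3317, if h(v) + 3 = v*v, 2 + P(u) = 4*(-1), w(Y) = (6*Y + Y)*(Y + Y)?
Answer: -3284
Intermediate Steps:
w(Y) = 14*Y² (w(Y) = (7*Y)*(2*Y) = 14*Y²)
P(u) = -6 (P(u) = -2 + 4*(-1) = -2 - 4 = -6)
h(v) = -3 + v² (h(v) = -3 + v*v = -3 + v²)
h(P(w(0)*(1 - 4))) - 1*3317 = (-3 + (-6)²) - 1*3317 = (-3 + 36) - 3317 = 33 - 3317 = -3284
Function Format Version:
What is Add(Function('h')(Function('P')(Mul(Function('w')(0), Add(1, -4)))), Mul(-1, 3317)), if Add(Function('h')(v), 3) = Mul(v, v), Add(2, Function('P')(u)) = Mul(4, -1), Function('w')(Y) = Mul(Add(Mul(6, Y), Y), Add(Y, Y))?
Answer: -3284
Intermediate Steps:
Function('w')(Y) = Mul(14, Pow(Y, 2)) (Function('w')(Y) = Mul(Mul(7, Y), Mul(2, Y)) = Mul(14, Pow(Y, 2)))
Function('P')(u) = -6 (Function('P')(u) = Add(-2, Mul(4, -1)) = Add(-2, -4) = -6)
Function('h')(v) = Add(-3, Pow(v, 2)) (Function('h')(v) = Add(-3, Mul(v, v)) = Add(-3, Pow(v, 2)))
Add(Function('h')(Function('P')(Mul(Function('w')(0), Add(1, -4)))), Mul(-1, 3317)) = Add(Add(-3, Pow(-6, 2)), Mul(-1, 3317)) = Add(Add(-3, 36), -3317) = Add(33, -3317) = -3284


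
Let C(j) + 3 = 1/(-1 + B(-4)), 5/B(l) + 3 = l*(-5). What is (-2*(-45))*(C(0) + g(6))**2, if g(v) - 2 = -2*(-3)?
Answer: 9245/8 ≈ 1155.6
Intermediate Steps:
B(l) = 5/(-3 - 5*l) (B(l) = 5/(-3 + l*(-5)) = 5/(-3 - 5*l))
C(j) = -53/12 (C(j) = -3 + 1/(-1 - 5/(3 + 5*(-4))) = -3 + 1/(-1 - 5/(3 - 20)) = -3 + 1/(-1 - 5/(-17)) = -3 + 1/(-1 - 5*(-1/17)) = -3 + 1/(-1 + 5/17) = -3 + 1/(-12/17) = -3 - 17/12 = -53/12)
g(v) = 8 (g(v) = 2 - 2*(-3) = 2 + 6 = 8)
(-2*(-45))*(C(0) + g(6))**2 = (-2*(-45))*(-53/12 + 8)**2 = 90*(43/12)**2 = 90*(1849/144) = 9245/8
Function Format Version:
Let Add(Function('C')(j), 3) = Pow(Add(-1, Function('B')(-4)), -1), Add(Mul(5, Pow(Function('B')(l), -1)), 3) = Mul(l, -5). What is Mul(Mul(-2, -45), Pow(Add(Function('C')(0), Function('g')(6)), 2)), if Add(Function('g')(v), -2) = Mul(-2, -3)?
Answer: Rational(9245, 8) ≈ 1155.6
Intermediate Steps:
Function('B')(l) = Mul(5, Pow(Add(-3, Mul(-5, l)), -1)) (Function('B')(l) = Mul(5, Pow(Add(-3, Mul(l, -5)), -1)) = Mul(5, Pow(Add(-3, Mul(-5, l)), -1)))
Function('C')(j) = Rational(-53, 12) (Function('C')(j) = Add(-3, Pow(Add(-1, Mul(-5, Pow(Add(3, Mul(5, -4)), -1))), -1)) = Add(-3, Pow(Add(-1, Mul(-5, Pow(Add(3, -20), -1))), -1)) = Add(-3, Pow(Add(-1, Mul(-5, Pow(-17, -1))), -1)) = Add(-3, Pow(Add(-1, Mul(-5, Rational(-1, 17))), -1)) = Add(-3, Pow(Add(-1, Rational(5, 17)), -1)) = Add(-3, Pow(Rational(-12, 17), -1)) = Add(-3, Rational(-17, 12)) = Rational(-53, 12))
Function('g')(v) = 8 (Function('g')(v) = Add(2, Mul(-2, -3)) = Add(2, 6) = 8)
Mul(Mul(-2, -45), Pow(Add(Function('C')(0), Function('g')(6)), 2)) = Mul(Mul(-2, -45), Pow(Add(Rational(-53, 12), 8), 2)) = Mul(90, Pow(Rational(43, 12), 2)) = Mul(90, Rational(1849, 144)) = Rational(9245, 8)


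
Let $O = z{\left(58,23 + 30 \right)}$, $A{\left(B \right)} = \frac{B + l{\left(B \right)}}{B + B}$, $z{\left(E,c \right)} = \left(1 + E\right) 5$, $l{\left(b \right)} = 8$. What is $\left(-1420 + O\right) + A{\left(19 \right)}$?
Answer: $- \frac{42723}{38} \approx -1124.3$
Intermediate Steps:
$z{\left(E,c \right)} = 5 + 5 E$
$A{\left(B \right)} = \frac{8 + B}{2 B}$ ($A{\left(B \right)} = \frac{B + 8}{B + B} = \frac{8 + B}{2 B}$)
$O = 295$ ($O = 5 + 5 \cdot 58 = 5 + 290 = 295$)
$\left(-1420 + O\right) + A{\left(19 \right)} = \left(-1420 + 295\right) + \frac{8 + 19}{2 \cdot 19} = -1125 + \frac{1}{2} \cdot \frac{1}{19} \cdot 27 = -1125 + \frac{27}{38} = - \frac{42723}{38}$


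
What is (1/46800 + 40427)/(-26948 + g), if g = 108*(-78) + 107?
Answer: -1891983601/1650402000 ≈ -1.1464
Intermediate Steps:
g = -8317 (g = -8424 + 107 = -8317)
(1/46800 + 40427)/(-26948 + g) = (1/46800 + 40427)/(-26948 - 8317) = (1/46800 + 40427)/(-35265) = (1891983601/46800)*(-1/35265) = -1891983601/1650402000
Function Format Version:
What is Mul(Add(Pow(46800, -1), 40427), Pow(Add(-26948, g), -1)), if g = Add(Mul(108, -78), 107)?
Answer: Rational(-1891983601, 1650402000) ≈ -1.1464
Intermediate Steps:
g = -8317 (g = Add(-8424, 107) = -8317)
Mul(Add(Pow(46800, -1), 40427), Pow(Add(-26948, g), -1)) = Mul(Add(Pow(46800, -1), 40427), Pow(Add(-26948, -8317), -1)) = Mul(Add(Rational(1, 46800), 40427), Pow(-35265, -1)) = Mul(Rational(1891983601, 46800), Rational(-1, 35265)) = Rational(-1891983601, 1650402000)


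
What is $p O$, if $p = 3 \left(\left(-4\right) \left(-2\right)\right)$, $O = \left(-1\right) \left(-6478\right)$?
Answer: $155472$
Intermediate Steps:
$O = 6478$
$p = 24$ ($p = 3 \cdot 8 = 24$)
$p O = 24 \cdot 6478 = 155472$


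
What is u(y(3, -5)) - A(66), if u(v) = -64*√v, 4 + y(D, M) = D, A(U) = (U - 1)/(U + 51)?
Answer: -5/9 - 64*I ≈ -0.55556 - 64.0*I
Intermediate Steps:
A(U) = (-1 + U)/(51 + U)
y(D, M) = -4 + D
u(y(3, -5)) - A(66) = -64*√(-4 + 3) - (-1 + 66)/(51 + 66) = -64*I - 65/117 = -64*I - 1*5/9 = -64*I - 5/9 = -5/9 - 64*I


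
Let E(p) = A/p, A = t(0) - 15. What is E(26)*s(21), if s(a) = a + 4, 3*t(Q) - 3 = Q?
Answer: -175/13 ≈ -13.462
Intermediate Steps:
t(Q) = 1 + Q/3
s(a) = 4 + a
A = -14 (A = (1 + (⅓)*0) - 15 = (1 + 0) - 15 = 1 - 15 = -14)
E(p) = -14/p
E(26)*s(21) = (-14/26)*(4 + 21) = -14*1/26*25 = -7/13*25 = -175/13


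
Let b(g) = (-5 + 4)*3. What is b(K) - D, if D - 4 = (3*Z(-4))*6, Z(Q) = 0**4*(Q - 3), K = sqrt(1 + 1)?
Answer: -7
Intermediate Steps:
K = sqrt(2) ≈ 1.4142
Z(Q) = 0 (Z(Q) = 0*(-3 + Q) = 0)
D = 4 (D = 4 + (3*0)*6 = 4 + 0*6 = 4 + 0 = 4)
b(g) = -3 (b(g) = -1*3 = -3)
b(K) - D = -3 - 1*4 = -3 - 4 = -7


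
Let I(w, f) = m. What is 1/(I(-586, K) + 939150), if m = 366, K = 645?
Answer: 1/939516 ≈ 1.0644e-6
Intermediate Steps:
I(w, f) = 366
1/(I(-586, K) + 939150) = 1/(366 + 939150) = 1/939516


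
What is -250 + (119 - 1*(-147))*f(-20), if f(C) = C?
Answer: -5570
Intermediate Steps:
-250 + (119 - 1*(-147))*f(-20) = -250 + (119 - 1*(-147))*(-20) = -250 + (119 + 147)*(-20) = -250 + 266*(-20) = -250 - 5320 = -5570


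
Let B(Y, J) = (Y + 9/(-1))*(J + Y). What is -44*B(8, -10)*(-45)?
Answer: 3960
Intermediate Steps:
B(Y, J) = (-9 + Y)*(J + Y) (B(Y, J) = (Y + 9*(-1))*(J + Y) = (Y - 9)*(J + Y) = (-9 + Y)*(J + Y))
-44*B(8, -10)*(-45) = -44*(8² - 9*(-10) - 9*8 - 10*8)*(-45) = -44*(64 + 90 - 72 - 80)*(-45) = -44*2*(-45) = -88*(-45) = 3960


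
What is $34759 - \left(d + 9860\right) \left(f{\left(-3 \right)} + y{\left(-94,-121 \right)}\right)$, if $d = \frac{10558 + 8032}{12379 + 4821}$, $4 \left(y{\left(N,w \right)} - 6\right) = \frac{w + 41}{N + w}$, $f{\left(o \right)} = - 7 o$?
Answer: $- \frac{3437771619}{14792} \approx -2.3241 \cdot 10^{5}$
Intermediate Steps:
$y{\left(N,w \right)} = 6 + \frac{41 + w}{4 \left(N + w\right)}$ ($y{\left(N,w \right)} = 6 + \frac{\left(w + 41\right) \frac{1}{N + w}}{4} = 6 + \frac{\left(41 + w\right) \frac{1}{N + w}}{4} = 6 + \frac{\frac{1}{N + w} \left(41 + w\right)}{4} = 6 + \frac{41 + w}{4 \left(N + w\right)}$)
$d = \frac{1859}{1720}$ ($d = \frac{18590}{17200} = 18590 \cdot \frac{1}{17200} = \frac{1859}{1720} \approx 1.0808$)
$34759 - \left(d + 9860\right) \left(f{\left(-3 \right)} + y{\left(-94,-121 \right)}\right) = 34759 - \left(\frac{1859}{1720} + 9860\right) \left(\left(-7\right) \left(-3\right) + \frac{41 + 24 \left(-94\right) + 25 \left(-121\right)}{4 \left(-94 - 121\right)}\right) = 34759 - \frac{16961059 \left(21 + \frac{41 - 2256 - 3025}{4 \left(-215\right)}\right)}{1720} = 34759 - \frac{16961059 \left(21 + \frac{1}{4} \left(- \frac{1}{215}\right) \left(-5240\right)\right)}{1720} = 34759 - \frac{16961059 \left(21 + \frac{262}{43}\right)}{1720} = 34759 - \frac{16961059}{1720} \cdot \frac{1165}{43} = 34759 - \frac{3951926747}{14792} = - \frac{3437771619}{14792}$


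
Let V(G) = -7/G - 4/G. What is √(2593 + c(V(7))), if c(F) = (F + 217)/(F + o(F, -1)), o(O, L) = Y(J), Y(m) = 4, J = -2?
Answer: √775013/17 ≈ 51.785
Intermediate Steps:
V(G) = -11/G
o(O, L) = 4
c(F) = (217 + F)/(4 + F) (c(F) = (F + 217)/(F + 4) = (217 + F)/(4 + F))
√(2593 + c(V(7))) = √(2593 + (217 - 11/7)/(4 - 11/7)) = √(2593 + (1508/7)/(17/7)) = √(2593 + (7/17)*(1508/7)) = √(2593 + 1508/17) = √(45589/17) = √775013/17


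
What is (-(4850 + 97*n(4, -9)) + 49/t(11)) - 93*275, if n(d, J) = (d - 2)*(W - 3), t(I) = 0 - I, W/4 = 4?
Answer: -362466/11 ≈ -32951.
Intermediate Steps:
W = 16 (W = 4*4 = 16)
t(I) = -I
n(d, J) = -26 + 13*d (n(d, J) = (d - 2)*(16 - 3) = (-2 + d)*13 = -26 + 13*d)
(-(4850 + 97*n(4, -9)) + 49/t(11)) - 93*275 = (-(2328 + 5044) + 49/((-1*11))) - 93*275 = (-97/(1/(50 + (-26 + 52))) + 49/(-11)) - 25575 = (-97/(1/(50 + 26)) + 49*(-1/11)) - 25575 = (-97/(1/76) - 49/11) - 25575 = (-97/1/76 - 49/11) - 25575 = (-97*76 - 49/11) - 25575 = (-7372 - 49/11) - 25575 = -81141/11 - 25575 = -362466/11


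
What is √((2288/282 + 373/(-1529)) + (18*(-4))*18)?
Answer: I*√59870522897229/215589 ≈ 35.891*I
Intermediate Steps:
√((2288/282 + 373/(-1529)) + (18*(-4))*18) = √((2288*(1/282) + 373*(-1/1529)) - 72*18) = √((1144/141 - 373/1529) - 1296) = √(1696583/215589 - 1296) = √(-277706761/215589) = I*√59870522897229/215589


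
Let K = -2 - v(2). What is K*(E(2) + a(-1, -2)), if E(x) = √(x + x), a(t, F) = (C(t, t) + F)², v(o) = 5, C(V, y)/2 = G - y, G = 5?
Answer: -714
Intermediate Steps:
C(V, y) = 10 - 2*y (C(V, y) = 2*(5 - y) = 10 - 2*y)
a(t, F) = (10 + F - 2*t)² (a(t, F) = ((10 - 2*t) + F)² = (10 + F - 2*t)²)
E(x) = √2*√x (E(x) = √(2*x) = √2*√x)
K = -7 (K = -2 - 1*5 = -2 - 5 = -7)
K*(E(2) + a(-1, -2)) = -7*(√2*√2 + (10 - 2 - 2*(-1))²) = -7*(2 + (10 - 2 + 2)²) = -7*(2 + 10²) = -7*(2 + 100) = -7*102 = -714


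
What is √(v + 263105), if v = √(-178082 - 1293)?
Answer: √(263105 + 25*I*√287) ≈ 512.94 + 0.413*I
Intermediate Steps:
v = 25*I*√287 (v = √(-179375) = 25*I*√287 ≈ 423.53*I)
√(v + 263105) = √(25*I*√287 + 263105) = √(263105 + 25*I*√287)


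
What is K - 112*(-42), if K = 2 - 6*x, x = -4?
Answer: 4730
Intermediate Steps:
K = 26 (K = 2 - 6*(-4) = 2 + 24 = 26)
K - 112*(-42) = 26 - 112*(-42) = 26 + 4704 = 4730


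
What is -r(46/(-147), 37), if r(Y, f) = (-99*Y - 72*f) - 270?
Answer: 142248/49 ≈ 2903.0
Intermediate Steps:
r(Y, f) = -270 - 99*Y - 72*f
-r(46/(-147), 37) = -(-270 - 4554/(-147) - 72*37) = -(-270 - 4554*(-1)/147 - 2664) = -(-270 - 99*(-46/147) - 2664) = -(-270 + 1518/49 - 2664) = -1*(-142248/49) = 142248/49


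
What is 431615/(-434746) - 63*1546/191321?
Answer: -9609261871/6398156882 ≈ -1.5019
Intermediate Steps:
431615/(-434746) - 63*1546/191321 = 431615*(-1/434746) - 97398*1/191321 = -431615/434746 - 97398/191321 = -9609261871/6398156882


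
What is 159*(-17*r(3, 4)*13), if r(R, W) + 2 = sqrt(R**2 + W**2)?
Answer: -105417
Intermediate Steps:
r(R, W) = -2 + sqrt(R**2 + W**2)
159*(-17*r(3, 4)*13) = 159*(-17*(-2 + sqrt(3**2 + 4**2))*13) = 159*(-17*(-2 + sqrt(9 + 16))*13) = 159*(-17*(-2 + sqrt(25))*13) = 159*(-17*(-2 + 5)*13) = 159*(-17*3*13) = 159*(-51*13) = 159*(-663) = -105417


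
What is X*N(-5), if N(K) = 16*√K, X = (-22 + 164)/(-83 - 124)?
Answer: -2272*I*√5/207 ≈ -24.543*I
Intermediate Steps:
X = -142/207 (X = 142/(-207) = 142*(-1/207) = -142/207 ≈ -0.68599)
X*N(-5) = -2272*√(-5)/207 = -2272*I*√5/207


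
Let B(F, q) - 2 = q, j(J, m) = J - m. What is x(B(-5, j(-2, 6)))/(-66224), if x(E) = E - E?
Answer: 0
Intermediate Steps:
B(F, q) = 2 + q
x(E) = 0
x(B(-5, j(-2, 6)))/(-66224) = 0/(-66224) = 0*(-1/66224) = 0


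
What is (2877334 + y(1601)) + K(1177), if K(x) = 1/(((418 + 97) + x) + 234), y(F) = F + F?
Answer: 5547912337/1926 ≈ 2.8805e+6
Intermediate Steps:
y(F) = 2*F
K(x) = 1/(749 + x) (K(x) = 1/((515 + x) + 234) = 1/(749 + x))
(2877334 + y(1601)) + K(1177) = (2877334 + 2*1601) + 1/(749 + 1177) = (2877334 + 3202) + 1/1926 = 2880536 + 1/1926 = 5547912337/1926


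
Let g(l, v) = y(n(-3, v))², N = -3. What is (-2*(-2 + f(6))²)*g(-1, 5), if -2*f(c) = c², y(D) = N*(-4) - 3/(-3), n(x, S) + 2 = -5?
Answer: -135200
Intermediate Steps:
n(x, S) = -7 (n(x, S) = -2 - 5 = -7)
y(D) = 13 (y(D) = -3*(-4) - 3/(-3) = 12 - 3*(-⅓) = 12 + 1 = 13)
f(c) = -c²/2
g(l, v) = 169 (g(l, v) = 13² = 169)
(-2*(-2 + f(6))²)*g(-1, 5) = -2*(-2 - ½*6²)²*169 = -2*(-2 - ½*36)²*169 = -2*(-2 - 18)²*169 = -2*(-20)²*169 = -2*400*169 = -800*169 = -135200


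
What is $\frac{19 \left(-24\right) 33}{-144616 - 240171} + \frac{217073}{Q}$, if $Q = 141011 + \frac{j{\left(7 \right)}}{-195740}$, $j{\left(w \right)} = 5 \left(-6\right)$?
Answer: $\frac{1676489649982090}{1062069575240479} \approx 1.5785$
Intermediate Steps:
$j{\left(w \right)} = -30$
$Q = \frac{2760149317}{19574}$ ($Q = 141011 - \frac{30}{-195740} = 141011 - - \frac{3}{19574} = 141011 + \frac{3}{19574} = \frac{2760149317}{19574} \approx 1.4101 \cdot 10^{5}$)
$\frac{19 \left(-24\right) 33}{-144616 - 240171} + \frac{217073}{Q} = \frac{19 \left(-24\right) 33}{-144616 - 240171} + \frac{217073}{\frac{2760149317}{19574}} = \frac{\left(-456\right) 33}{-144616 - 240171} + 217073 \cdot \frac{19574}{2760149317} = - \frac{15048}{-384787} + \frac{4248986902}{2760149317} = \left(-15048\right) \left(- \frac{1}{384787}\right) + \frac{4248986902}{2760149317} = \frac{15048}{384787} + \frac{4248986902}{2760149317} = \frac{1676489649982090}{1062069575240479}$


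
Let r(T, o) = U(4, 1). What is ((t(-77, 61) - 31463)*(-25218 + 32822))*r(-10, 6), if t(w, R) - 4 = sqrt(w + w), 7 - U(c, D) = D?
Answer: -1435285416 + 45624*I*sqrt(154) ≈ -1.4353e+9 + 5.6618e+5*I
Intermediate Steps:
U(c, D) = 7 - D
r(T, o) = 6 (r(T, o) = 7 - 1*1 = 7 - 1 = 6)
t(w, R) = 4 + sqrt(2)*sqrt(w) (t(w, R) = 4 + sqrt(w + w) = 4 + sqrt(2*w) = 4 + sqrt(2)*sqrt(w))
((t(-77, 61) - 31463)*(-25218 + 32822))*r(-10, 6) = (((4 + sqrt(2)*sqrt(-77)) - 31463)*(-25218 + 32822))*6 = (((4 + sqrt(2)*(I*sqrt(77))) - 31463)*7604)*6 = (((4 + I*sqrt(154)) - 31463)*7604)*6 = ((-31459 + I*sqrt(154))*7604)*6 = (-239214236 + 7604*I*sqrt(154))*6 = -1435285416 + 45624*I*sqrt(154)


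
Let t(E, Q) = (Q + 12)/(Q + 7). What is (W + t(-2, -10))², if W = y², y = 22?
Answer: 2102500/9 ≈ 2.3361e+5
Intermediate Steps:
t(E, Q) = (12 + Q)/(7 + Q)
W = 484 (W = 22² = 484)
(W + t(-2, -10))² = (484 + (12 - 10)/(7 - 10))² = (484 + 2/(-3))² = (484 - ⅓*2)² = (484 - ⅔)² = (1450/3)² = 2102500/9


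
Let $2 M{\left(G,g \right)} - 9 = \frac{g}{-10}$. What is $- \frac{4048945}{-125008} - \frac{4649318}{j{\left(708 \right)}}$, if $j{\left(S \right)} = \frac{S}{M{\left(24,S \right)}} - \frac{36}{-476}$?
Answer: $\frac{7124925586617593}{34991364304} \approx 2.0362 \cdot 10^{5}$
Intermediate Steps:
$M{\left(G,g \right)} = \frac{9}{2} - \frac{g}{20}$ ($M{\left(G,g \right)} = \frac{9}{2} + \frac{g \frac{1}{-10}}{2} = \frac{9}{2} + \frac{g \left(- \frac{1}{10}\right)}{2} = \frac{9}{2} + \frac{\left(- \frac{1}{10}\right) g}{2} = \frac{9}{2} - \frac{g}{20}$)
$j{\left(S \right)} = \frac{9}{119} + \frac{S}{\frac{9}{2} - \frac{S}{20}}$ ($j{\left(S \right)} = \frac{S}{\frac{9}{2} - \frac{S}{20}} - \frac{36}{-476} = \frac{S}{\frac{9}{2} - \frac{S}{20}} - - \frac{9}{119} = \frac{S}{\frac{9}{2} - \frac{S}{20}} + \frac{9}{119} = \frac{9}{119} + \frac{S}{\frac{9}{2} - \frac{S}{20}}$)
$- \frac{4048945}{-125008} - \frac{4649318}{j{\left(708 \right)}} = - \frac{4048945}{-125008} - \frac{4649318}{\frac{1}{119} \frac{1}{-90 + 708} \left(-810 - 1678668\right)} = \left(-4048945\right) \left(- \frac{1}{125008}\right) - \frac{4649318}{\frac{1}{119} \cdot \frac{1}{618} \left(-810 - 1678668\right)} = \frac{4048945}{125008} - \frac{4649318}{\frac{1}{119} \cdot \frac{1}{618} \left(-1679478\right)} = \frac{4048945}{125008} - \frac{4649318}{- \frac{279913}{12257}} = \frac{4048945}{125008} - - \frac{56986690726}{279913} = \frac{4048945}{125008} + \frac{56986690726}{279913} = \frac{7124925586617593}{34991364304}$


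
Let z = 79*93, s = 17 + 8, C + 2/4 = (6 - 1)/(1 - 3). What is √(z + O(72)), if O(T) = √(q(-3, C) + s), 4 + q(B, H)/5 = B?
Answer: √(7347 + I*√10) ≈ 85.715 + 0.0184*I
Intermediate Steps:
C = -3 (C = -½ + (6 - 1)/(1 - 3) = -½ + 5/(-2) = -½ + 5*(-½) = -½ - 5/2 = -3)
q(B, H) = -20 + 5*B
s = 25
z = 7347
O(T) = I*√10 (O(T) = √((-20 + 5*(-3)) + 25) = √((-20 - 15) + 25) = √(-35 + 25) = √(-10) = I*√10)
√(z + O(72)) = √(7347 + I*√10)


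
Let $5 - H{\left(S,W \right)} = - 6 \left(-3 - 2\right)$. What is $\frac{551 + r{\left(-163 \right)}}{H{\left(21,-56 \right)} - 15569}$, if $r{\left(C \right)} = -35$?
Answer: $- \frac{86}{2599} \approx -0.03309$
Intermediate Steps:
$H{\left(S,W \right)} = -25$ ($H{\left(S,W \right)} = 5 - - 6 \left(-3 - 2\right) = 5 - \left(-6\right) \left(-5\right) = 5 - 30 = -25$)
$\frac{551 + r{\left(-163 \right)}}{H{\left(21,-56 \right)} - 15569} = \frac{551 - 35}{-25 - 15569} = \frac{516}{-15594} = 516 \left(- \frac{1}{15594}\right) = - \frac{86}{2599}$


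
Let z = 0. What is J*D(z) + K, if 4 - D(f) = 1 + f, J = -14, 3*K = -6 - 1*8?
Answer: -140/3 ≈ -46.667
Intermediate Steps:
K = -14/3 (K = (-6 - 1*8)/3 = (-6 - 8)/3 = (⅓)*(-14) = -14/3 ≈ -4.6667)
D(f) = 3 - f (D(f) = 4 - (1 + f) = 4 + (-1 - f) = 3 - f)
J*D(z) + K = -14*(3 - 1*0) - 14/3 = -14*(3 + 0) - 14/3 = -14*3 - 14/3 = -42 - 14/3 = -140/3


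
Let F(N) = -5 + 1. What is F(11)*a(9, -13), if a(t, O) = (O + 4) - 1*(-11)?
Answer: -8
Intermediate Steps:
F(N) = -4
a(t, O) = 15 + O (a(t, O) = (4 + O) + 11 = 15 + O)
F(11)*a(9, -13) = -4*(15 - 13) = -4*2 = -8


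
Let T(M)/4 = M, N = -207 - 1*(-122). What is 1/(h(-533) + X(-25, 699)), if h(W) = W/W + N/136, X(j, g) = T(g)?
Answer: 8/22371 ≈ 0.00035761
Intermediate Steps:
N = -85 (N = -207 + 122 = -85)
T(M) = 4*M
X(j, g) = 4*g
h(W) = 3/8 (h(W) = W/W - 85/136 = 1 - 85*1/136 = 1 - 5/8 = 3/8)
1/(h(-533) + X(-25, 699)) = 1/(3/8 + 4*699) = 1/(3/8 + 2796) = 1/(22371/8) = 8/22371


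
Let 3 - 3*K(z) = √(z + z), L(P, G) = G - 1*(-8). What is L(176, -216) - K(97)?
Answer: -209 + √194/3 ≈ -204.36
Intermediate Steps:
L(P, G) = 8 + G (L(P, G) = G + 8 = 8 + G)
K(z) = 1 - √2*√z/3 (K(z) = 1 - √(z + z)/3 = 1 - √2*√z/3)
L(176, -216) - K(97) = (8 - 216) - (1 - √2*√97/3) = -208 - (1 - √194/3) = -208 + (-1 + √194/3) = -209 + √194/3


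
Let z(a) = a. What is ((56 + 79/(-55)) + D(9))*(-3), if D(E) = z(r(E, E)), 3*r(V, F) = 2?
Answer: -9113/55 ≈ -165.69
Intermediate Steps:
r(V, F) = ⅔ (r(V, F) = (⅓)*2 = ⅔)
D(E) = ⅔
((56 + 79/(-55)) + D(9))*(-3) = ((56 + 79/(-55)) + ⅔)*(-3) = ((56 + 79*(-1/55)) + ⅔)*(-3) = ((56 - 79/55) + ⅔)*(-3) = (3001/55 + ⅔)*(-3) = (9113/165)*(-3) = -9113/55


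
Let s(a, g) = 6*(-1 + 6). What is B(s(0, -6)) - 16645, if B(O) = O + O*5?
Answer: -16465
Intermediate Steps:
s(a, g) = 30 (s(a, g) = 6*5 = 30)
B(O) = 6*O (B(O) = O + 5*O = 6*O)
B(s(0, -6)) - 16645 = 6*30 - 16645 = 180 - 16645 = -16465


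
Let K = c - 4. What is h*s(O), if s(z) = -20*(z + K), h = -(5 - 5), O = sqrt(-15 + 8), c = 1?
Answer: 0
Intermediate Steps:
K = -3 (K = 1 - 4 = -3)
O = I*sqrt(7) (O = sqrt(-7) = I*sqrt(7) ≈ 2.6458*I)
h = 0 (h = -1*0 = 0)
s(z) = 60 - 20*z (s(z) = -20*(z - 3) = -20*(-3 + z) = 60 - 20*z)
h*s(O) = 0*(60 - 20*I*sqrt(7)) = 0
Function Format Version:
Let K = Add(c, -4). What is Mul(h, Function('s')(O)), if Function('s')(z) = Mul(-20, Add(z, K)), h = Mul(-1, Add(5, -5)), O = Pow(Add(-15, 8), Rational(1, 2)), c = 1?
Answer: 0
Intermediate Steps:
K = -3 (K = Add(1, -4) = -3)
O = Mul(I, Pow(7, Rational(1, 2))) (O = Pow(-7, Rational(1, 2)) = Mul(I, Pow(7, Rational(1, 2))) ≈ Mul(2.6458, I))
h = 0 (h = Mul(-1, 0) = 0)
Function('s')(z) = Add(60, Mul(-20, z)) (Function('s')(z) = Mul(-20, Add(z, -3)) = Mul(-20, Add(-3, z)) = Add(60, Mul(-20, z)))
Mul(h, Function('s')(O)) = Mul(0, Add(60, Mul(-20, Mul(I, Pow(7, Rational(1, 2)))))) = Mul(0, Add(60, Mul(-20, I, Pow(7, Rational(1, 2))))) = 0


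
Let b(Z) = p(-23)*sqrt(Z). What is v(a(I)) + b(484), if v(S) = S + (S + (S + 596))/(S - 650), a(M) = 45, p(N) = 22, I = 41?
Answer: 319359/605 ≈ 527.87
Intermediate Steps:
v(S) = S + (596 + 2*S)/(-650 + S) (v(S) = S + (S + (596 + S))/(-650 + S) = S + (596 + 2*S)/(-650 + S))
b(Z) = 22*sqrt(Z)
v(a(I)) + b(484) = (596 + 45**2 - 648*45)/(-650 + 45) + 22*sqrt(484) = (596 + 2025 - 29160)/(-605) + 22*22 = -1/605*(-26539) + 484 = 26539/605 + 484 = 319359/605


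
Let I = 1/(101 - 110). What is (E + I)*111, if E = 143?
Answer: 47582/3 ≈ 15861.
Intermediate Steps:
I = -⅑ (I = 1/(-9) = -⅑ ≈ -0.11111)
(E + I)*111 = (143 - ⅑)*111 = (1286/9)*111 = 47582/3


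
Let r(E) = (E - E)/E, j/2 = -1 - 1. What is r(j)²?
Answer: 0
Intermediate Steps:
j = -4 (j = 2*(-1 - 1) = 2*(-2) = -4)
r(E) = 0 (r(E) = 0/E = 0)
r(j)² = 0² = 0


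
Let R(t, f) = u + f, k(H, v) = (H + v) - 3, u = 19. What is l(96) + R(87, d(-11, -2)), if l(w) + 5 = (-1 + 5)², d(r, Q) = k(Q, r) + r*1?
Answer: 3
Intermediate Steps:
k(H, v) = -3 + H + v
d(r, Q) = -3 + Q + 2*r (d(r, Q) = (-3 + Q + r) + r*1 = (-3 + Q + r) + r = -3 + Q + 2*r)
l(w) = 11 (l(w) = -5 + (-1 + 5)² = -5 + 4² = -5 + 16 = 11)
R(t, f) = 19 + f
l(96) + R(87, d(-11, -2)) = 11 + (19 + (-3 - 2 + 2*(-11))) = 11 + (19 + (-3 - 2 - 22)) = 11 + (19 - 27) = 11 - 8 = 3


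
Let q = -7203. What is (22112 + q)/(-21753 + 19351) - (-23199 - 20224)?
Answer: 104287137/2402 ≈ 43417.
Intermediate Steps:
(22112 + q)/(-21753 + 19351) - (-23199 - 20224) = (22112 - 7203)/(-21753 + 19351) - (-23199 - 20224) = 14909/(-2402) - 1*(-43423) = 14909*(-1/2402) + 43423 = -14909/2402 + 43423 = 104287137/2402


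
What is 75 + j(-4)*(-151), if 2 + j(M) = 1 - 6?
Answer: 1132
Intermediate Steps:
j(M) = -7 (j(M) = -2 + (1 - 6) = -2 - 5 = -7)
75 + j(-4)*(-151) = 75 - 7*(-151) = 75 + 1057 = 1132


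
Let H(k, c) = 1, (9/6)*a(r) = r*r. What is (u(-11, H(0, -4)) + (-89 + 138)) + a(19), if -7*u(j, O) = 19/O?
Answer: 6026/21 ≈ 286.95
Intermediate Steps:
a(r) = 2*r²/3 (a(r) = 2*(r*r)/3 = 2*r²/3)
u(j, O) = -19/(7*O)
(u(-11, H(0, -4)) + (-89 + 138)) + a(19) = (-19/7/1 + (-89 + 138)) + (⅔)*19² = (-19/7*1 + 49) + (⅔)*361 = (-19/7 + 49) + 722/3 = 324/7 + 722/3 = 6026/21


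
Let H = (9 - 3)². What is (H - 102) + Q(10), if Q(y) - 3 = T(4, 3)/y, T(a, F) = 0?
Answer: -63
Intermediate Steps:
H = 36 (H = 6² = 36)
Q(y) = 3 (Q(y) = 3 + 0/y = 3 + 0 = 3)
(H - 102) + Q(10) = (36 - 102) + 3 = -66 + 3 = -63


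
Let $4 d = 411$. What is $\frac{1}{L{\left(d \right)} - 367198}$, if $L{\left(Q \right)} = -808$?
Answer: $- \frac{1}{368006} \approx -2.7173 \cdot 10^{-6}$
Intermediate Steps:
$d = \frac{411}{4}$ ($d = \frac{1}{4} \cdot 411 = \frac{411}{4} \approx 102.75$)
$\frac{1}{L{\left(d \right)} - 367198} = \frac{1}{-808 - 367198} = \frac{1}{-368006} = - \frac{1}{368006}$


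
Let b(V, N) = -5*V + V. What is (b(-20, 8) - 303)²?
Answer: 49729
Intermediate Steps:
b(V, N) = -4*V
(b(-20, 8) - 303)² = (-4*(-20) - 303)² = (80 - 303)² = (-223)² = 49729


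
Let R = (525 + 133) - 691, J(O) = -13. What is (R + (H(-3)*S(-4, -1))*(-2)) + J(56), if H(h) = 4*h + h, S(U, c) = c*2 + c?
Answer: -136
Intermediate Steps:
S(U, c) = 3*c (S(U, c) = 2*c + c = 3*c)
H(h) = 5*h
R = -33 (R = 658 - 691 = -33)
(R + (H(-3)*S(-4, -1))*(-2)) + J(56) = (-33 + ((5*(-3))*(3*(-1)))*(-2)) - 13 = (-33 - 15*(-3)*(-2)) - 13 = (-33 + 45*(-2)) - 13 = (-33 - 90) - 13 = -123 - 13 = -136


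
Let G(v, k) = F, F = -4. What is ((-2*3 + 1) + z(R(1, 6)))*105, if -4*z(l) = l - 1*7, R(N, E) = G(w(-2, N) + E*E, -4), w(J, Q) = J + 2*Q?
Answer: -945/4 ≈ -236.25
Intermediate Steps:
G(v, k) = -4
R(N, E) = -4
z(l) = 7/4 - l/4 (z(l) = -(l - 1*7)/4 = -(l - 7)/4 = -(-7 + l)/4 = 7/4 - l/4)
((-2*3 + 1) + z(R(1, 6)))*105 = ((-2*3 + 1) + (7/4 - 1/4*(-4)))*105 = ((-6 + 1) + (7/4 + 1))*105 = (-5 + 11/4)*105 = -9/4*105 = -945/4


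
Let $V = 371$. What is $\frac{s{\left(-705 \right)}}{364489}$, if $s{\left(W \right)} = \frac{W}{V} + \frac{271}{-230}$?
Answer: $- \frac{262691}{31101846370} \approx -8.4461 \cdot 10^{-6}$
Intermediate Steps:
$s{\left(W \right)} = - \frac{271}{230} + \frac{W}{371}$ ($s{\left(W \right)} = \frac{W}{371} + \frac{271}{-230} = W \frac{1}{371} + 271 \left(- \frac{1}{230}\right) = \frac{W}{371} - \frac{271}{230} = - \frac{271}{230} + \frac{W}{371}$)
$\frac{s{\left(-705 \right)}}{364489} = \frac{- \frac{271}{230} + \frac{1}{371} \left(-705\right)}{364489} = \left(- \frac{271}{230} - \frac{705}{371}\right) \frac{1}{364489} = \left(- \frac{262691}{85330}\right) \frac{1}{364489} = - \frac{262691}{31101846370}$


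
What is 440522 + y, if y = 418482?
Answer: 859004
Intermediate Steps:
440522 + y = 440522 + 418482 = 859004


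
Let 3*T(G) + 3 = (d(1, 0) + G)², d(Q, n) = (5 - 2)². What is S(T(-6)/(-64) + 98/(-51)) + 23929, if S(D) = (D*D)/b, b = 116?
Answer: 7393046612905/308957184 ≈ 23929.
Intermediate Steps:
d(Q, n) = 9 (d(Q, n) = 3² = 9)
T(G) = -1 + (9 + G)²/3
S(D) = D²/116 (S(D) = (D*D)/116 = D²*(1/116) = D²/116)
S(T(-6)/(-64) + 98/(-51)) + 23929 = ((-1 + (9 - 6)²/3)/(-64) + 98/(-51))²/116 + 23929 = ((-1 + (⅓)*3²)*(-1/64) + 98*(-1/51))²/116 + 23929 = ((-1 + (⅓)*9)*(-1/64) - 98/51)²/116 + 23929 = ((-1 + 3)*(-1/64) - 98/51)²/116 + 23929 = (2*(-1/64) - 98/51)²/116 + 23929 = (-1/32 - 98/51)²/116 + 23929 = (-3187/1632)²/116 + 23929 = (1/116)*(10156969/2663424) + 23929 = 10156969/308957184 + 23929 = 7393046612905/308957184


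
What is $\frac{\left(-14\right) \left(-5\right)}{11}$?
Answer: $\frac{70}{11} \approx 6.3636$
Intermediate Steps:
$\frac{\left(-14\right) \left(-5\right)}{11} = 70 \cdot \frac{1}{11} = \frac{70}{11}$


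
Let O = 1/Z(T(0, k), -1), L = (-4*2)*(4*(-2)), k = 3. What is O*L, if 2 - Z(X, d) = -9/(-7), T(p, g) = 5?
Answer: 448/5 ≈ 89.600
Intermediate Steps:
Z(X, d) = 5/7 (Z(X, d) = 2 - (-9)/(-7) = 2 - (-9)*(-1)/7 = 2 - 1*9/7 = 2 - 9/7 = 5/7)
L = 64 (L = -8*(-8) = 64)
O = 7/5 (O = 1/(5/7) = 7/5 ≈ 1.4000)
O*L = (7/5)*64 = 448/5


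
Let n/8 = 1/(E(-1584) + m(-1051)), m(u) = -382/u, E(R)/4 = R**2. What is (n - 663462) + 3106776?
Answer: 12886125758306746/5274035903 ≈ 2.4433e+6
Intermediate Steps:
E(R) = 4*R**2
n = 4204/5274035903 (n = 8/(4*(-1584)**2 - 382/(-1051)) = 8/(4*2509056 - 382*(-1/1051)) = 8/(10036224 + 382/1051) = 8/(10548071806/1051) = 8*(1051/10548071806) = 4204/5274035903 ≈ 7.9711e-7)
(n - 663462) + 3106776 = (4204/5274035903 - 663462) + 3106776 = -3499122408271982/5274035903 + 3106776 = 12886125758306746/5274035903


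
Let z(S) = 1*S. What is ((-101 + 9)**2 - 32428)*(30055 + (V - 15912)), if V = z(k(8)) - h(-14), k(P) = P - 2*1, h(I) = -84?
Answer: -341079612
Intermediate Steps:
k(P) = -2 + P (k(P) = P - 2 = -2 + P)
z(S) = S
V = 90 (V = (-2 + 8) - 1*(-84) = 6 + 84 = 90)
((-101 + 9)**2 - 32428)*(30055 + (V - 15912)) = ((-101 + 9)**2 - 32428)*(30055 + (90 - 15912)) = ((-92)**2 - 32428)*(30055 - 15822) = (8464 - 32428)*14233 = -23964*14233 = -341079612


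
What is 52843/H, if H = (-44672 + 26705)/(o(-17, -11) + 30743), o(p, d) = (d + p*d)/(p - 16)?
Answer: -4872811559/53901 ≈ -90403.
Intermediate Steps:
o(p, d) = (d + d*p)/(-16 + p)
H = -53901/92213 (H = (-44672 + 26705)/(-11*(1 - 17)/(-16 - 17) + 30743) = -17967/(-11*(-16)/(-33) + 30743) = -17967/(-11*(-1/33)*(-16) + 30743) = -17967/(-16/3 + 30743) = -17967/92213/3 = -17967*3/92213 = -53901/92213 ≈ -0.58453)
52843/H = 52843/(-53901/92213) = 52843*(-92213/53901) = -4872811559/53901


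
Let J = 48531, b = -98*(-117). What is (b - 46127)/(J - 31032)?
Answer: -34661/17499 ≈ -1.9807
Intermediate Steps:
b = 11466
(b - 46127)/(J - 31032) = (11466 - 46127)/(48531 - 31032) = -34661/17499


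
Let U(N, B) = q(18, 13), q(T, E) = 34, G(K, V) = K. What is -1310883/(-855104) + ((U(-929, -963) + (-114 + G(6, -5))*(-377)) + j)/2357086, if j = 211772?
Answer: 1652898269613/1007776833472 ≈ 1.6401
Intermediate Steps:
U(N, B) = 34
-1310883/(-855104) + ((U(-929, -963) + (-114 + G(6, -5))*(-377)) + j)/2357086 = -1310883/(-855104) + ((34 + (-114 + 6)*(-377)) + 211772)/2357086 = -1310883*(-1/855104) + ((34 - 108*(-377)) + 211772)*(1/2357086) = 1310883/855104 + ((34 + 40716) + 211772)*(1/2357086) = 1310883/855104 + (40750 + 211772)*(1/2357086) = 1310883/855104 + 252522*(1/2357086) = 1310883/855104 + 126261/1178543 = 1652898269613/1007776833472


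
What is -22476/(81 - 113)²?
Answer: -5619/256 ≈ -21.949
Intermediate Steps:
-22476/(81 - 113)² = -22476/((-32)²) = -22476/1024 = -22476*1/1024 = -5619/256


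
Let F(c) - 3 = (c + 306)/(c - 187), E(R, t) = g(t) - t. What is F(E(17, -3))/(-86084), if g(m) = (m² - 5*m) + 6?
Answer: -123/13256936 ≈ -9.2782e-6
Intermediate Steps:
g(m) = 6 + m² - 5*m
E(R, t) = 6 + t² - 6*t (E(R, t) = (6 + t² - 5*t) - t = 6 + t² - 6*t)
F(c) = 3 + (306 + c)/(-187 + c) (F(c) = 3 + (c + 306)/(c - 187) = 3 + (306 + c)/(-187 + c))
F(E(17, -3))/(-86084) = ((-255 + 4*(6 + (-3)² - 6*(-3)))/(-187 + (6 + (-3)² - 6*(-3))))/(-86084) = ((-255 + 4*(6 + 9 + 18))/(-187 + (6 + 9 + 18)))*(-1/86084) = ((-255 + 4*33)/(-187 + 33))*(-1/86084) = ((-255 + 132)/(-154))*(-1/86084) = -1/154*(-123)*(-1/86084) = (123/154)*(-1/86084) = -123/13256936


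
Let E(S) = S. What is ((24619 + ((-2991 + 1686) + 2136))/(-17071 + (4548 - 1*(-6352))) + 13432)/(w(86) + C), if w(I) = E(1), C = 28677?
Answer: 41431711/88485969 ≈ 0.46823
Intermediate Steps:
w(I) = 1
((24619 + ((-2991 + 1686) + 2136))/(-17071 + (4548 - 1*(-6352))) + 13432)/(w(86) + C) = ((24619 + ((-2991 + 1686) + 2136))/(-17071 + (4548 - 1*(-6352))) + 13432)/(1 + 28677) = ((24619 + (-1305 + 2136))/(-17071 + (4548 + 6352)) + 13432)/28678 = ((24619 + 831)/(-17071 + 10900) + 13432)*(1/28678) = (25450/(-6171) + 13432)*(1/28678) = (25450*(-1/6171) + 13432)*(1/28678) = (-25450/6171 + 13432)*(1/28678) = (82863422/6171)*(1/28678) = 41431711/88485969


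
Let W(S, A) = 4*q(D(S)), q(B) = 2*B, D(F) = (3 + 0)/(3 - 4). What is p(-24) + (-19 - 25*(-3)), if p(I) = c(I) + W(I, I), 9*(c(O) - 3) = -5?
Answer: 310/9 ≈ 34.444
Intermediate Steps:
D(F) = -3 (D(F) = 3/(-1) = 3*(-1) = -3)
c(O) = 22/9 (c(O) = 3 + (⅑)*(-5) = 3 - 5/9 = 22/9)
W(S, A) = -24 (W(S, A) = 4*(2*(-3)) = 4*(-6) = -24)
p(I) = -194/9 (p(I) = 22/9 - 24 = -194/9)
p(-24) + (-19 - 25*(-3)) = -194/9 + (-19 - 25*(-3)) = -194/9 + (-19 + 75) = -194/9 + 56 = 310/9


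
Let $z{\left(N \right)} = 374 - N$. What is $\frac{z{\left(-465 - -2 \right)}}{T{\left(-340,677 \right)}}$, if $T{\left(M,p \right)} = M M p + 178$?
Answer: $\frac{279}{26087126} \approx 1.0695 \cdot 10^{-5}$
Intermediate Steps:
$T{\left(M,p \right)} = 178 + p M^{2}$ ($T{\left(M,p \right)} = M^{2} p + 178 = p M^{2} + 178 = 178 + p M^{2}$)
$\frac{z{\left(-465 - -2 \right)}}{T{\left(-340,677 \right)}} = \frac{374 - \left(-465 - -2\right)}{178 + 677 \left(-340\right)^{2}} = \frac{374 - \left(-465 + 2\right)}{178 + 677 \cdot 115600} = \frac{374 - -463}{178 + 78261200} = \frac{374 + 463}{78261378} = 837 \cdot \frac{1}{78261378} = \frac{279}{26087126}$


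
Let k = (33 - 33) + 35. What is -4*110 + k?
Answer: -405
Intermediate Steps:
k = 35 (k = 0 + 35 = 35)
-4*110 + k = -4*110 + 35 = -440 + 35 = -405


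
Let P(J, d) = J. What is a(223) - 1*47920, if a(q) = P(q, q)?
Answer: -47697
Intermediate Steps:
a(q) = q
a(223) - 1*47920 = 223 - 1*47920 = 223 - 47920 = -47697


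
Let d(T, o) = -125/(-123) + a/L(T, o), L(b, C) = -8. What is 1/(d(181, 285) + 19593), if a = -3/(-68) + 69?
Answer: 66912/1310497331 ≈ 5.1058e-5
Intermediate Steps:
a = 4695/68 (a = -3*(-1/68) + 69 = 3/68 + 69 = 4695/68 ≈ 69.044)
d(T, o) = -509485/66912 (d(T, o) = -125/(-123) + (4695/68)/(-8) = -125*(-1/123) + (4695/68)*(-⅛) = 125/123 - 4695/544 = -509485/66912)
1/(d(181, 285) + 19593) = 1/(-509485/66912 + 19593) = 1/(1310497331/66912) = 66912/1310497331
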